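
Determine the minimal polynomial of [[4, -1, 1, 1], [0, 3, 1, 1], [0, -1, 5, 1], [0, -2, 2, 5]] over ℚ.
m_A(x) = (x - 5)(x - 4)^2

The characteristic polynomial factors as (x - 5)(x - 4)^3. The minimal polynomial is ∏(x - λ)^{k_λ} where k_λ is the size of the largest Jordan block at λ.

For λ = 4: rank(A - 4I) = 2, and the largest Jordan block has size 2 (the smallest k with rank((A - 4I)^k) = rank((A - 4I)^(k+1))).
For λ = 5: rank(A - 5I) = 3, and the largest Jordan block has size 1 (the smallest k with rank((A - 5I)^k) = rank((A - 5I)^(k+1))).

So m_A(x) = (x - 5)(x - 4)^2.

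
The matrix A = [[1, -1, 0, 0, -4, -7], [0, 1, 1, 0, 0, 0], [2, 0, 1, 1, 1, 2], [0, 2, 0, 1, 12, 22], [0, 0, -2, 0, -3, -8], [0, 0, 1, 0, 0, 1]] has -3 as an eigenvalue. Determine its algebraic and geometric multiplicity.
The characteristic polynomial is (x - 1)^5(x + 3), so the factor x + 3 appears with exponent 1: the algebraic multiplicity is 1.

rank(A + 3I) = 5, so the eigenspace has dimension 6 - 5 = 1: the geometric multiplicity is 1.

algebraic multiplicity 1, geometric multiplicity 1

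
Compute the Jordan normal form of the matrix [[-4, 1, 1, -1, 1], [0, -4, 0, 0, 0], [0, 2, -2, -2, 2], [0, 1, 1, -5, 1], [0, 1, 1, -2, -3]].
J = [[-4, 0, 0, 0, 0], [0, -4, 0, 0, 0], [0, 0, -4, 0, 0], [0, 0, 0, -3, 1], [0, 0, 0, 0, -3]]

The characteristic polynomial is det(xI - A) = (x + 3)^2(x + 4)^3, so the eigenvalues are -4 (algebraic multiplicity 3), -3 (algebraic multiplicity 2).

For λ = -4: rank(A + 4I) = 2. The eigenspace has dimension 5 - 2 = 3, so there are 3 Jordan blocks; the rank sequence gives block sizes [1, 1, 1].

For λ = -3: rank(A + 3I) = 4, rank((A + 3I)^2) = 3. The eigenspace has dimension 5 - 4 = 1, so there is 1 Jordan block; the rank sequence gives block sizes [2].

Assembling the blocks gives the Jordan form J above.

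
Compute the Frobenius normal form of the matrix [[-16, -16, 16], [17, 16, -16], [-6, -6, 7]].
The invariant factors of A (the non-unit diagonal entries of the Smith normal form of xI - A over ℚ[x]) are (x - 4)(x^2 - 3x + 4), each dividing the next. The characteristic polynomial is their product, (x - 4)(x^2 - 3x + 4).

The rational canonical form is the block-diagonal matrix of companion matrices C(f_i):
R = [[0, 0, 16], [1, 0, -16], [0, 1, 7]].

Note the characteristic polynomial does not split into linear factors over ℚ, so A has no Jordan form over ℚ; the rational canonical form exists over any field.

R = [[0, 0, 16], [1, 0, -16], [0, 1, 7]]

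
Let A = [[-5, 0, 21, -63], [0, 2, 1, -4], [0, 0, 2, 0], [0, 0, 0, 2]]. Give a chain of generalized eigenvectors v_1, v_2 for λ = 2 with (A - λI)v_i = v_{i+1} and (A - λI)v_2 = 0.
We seek v_1 ∈ ker((A - 2I)^2) \ ker(A - 2I), then set v_{i+1} = (A - 2I) v_i.

One such chain is v_1 = [[3, 1, 1, 0]]^T, v_2 = [[0, 1, 0, 0]]^T. Check: (A - 2I) v_2 = [[0, 0, 0, 0]]^T = 0.

v_1 = [[3, 1, 1, 0]]^T, v_2 = [[0, 1, 0, 0]]^T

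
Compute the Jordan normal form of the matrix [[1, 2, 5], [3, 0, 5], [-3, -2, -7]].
J = [[-2, 1, 0], [0, -2, 0], [0, 0, -2]]

The characteristic polynomial is det(xI - A) = (x + 2)^3, so the eigenvalues are -2 (algebraic multiplicity 3).

For λ = -2: rank(A + 2I) = 1, rank((A + 2I)^2) = 0. The eigenspace has dimension 3 - 1 = 2, so there are 2 Jordan blocks; the rank sequence gives block sizes [2, 1].

Assembling the blocks gives the Jordan form J above.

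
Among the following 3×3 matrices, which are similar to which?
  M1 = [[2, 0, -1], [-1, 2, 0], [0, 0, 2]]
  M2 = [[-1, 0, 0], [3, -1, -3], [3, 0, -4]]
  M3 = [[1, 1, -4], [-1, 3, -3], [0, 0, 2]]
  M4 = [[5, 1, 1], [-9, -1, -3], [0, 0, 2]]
Characteristic polynomials: χ_{M1} = (x - 2)^3, χ_{M2} = (x + 1)^2(x + 4), χ_{M3} = (x - 2)^3, χ_{M4} = (x - 2)^3.

{M1, M3}: invariant factors (x - 2)^3.

{M2}: invariant factors x + 1, (x + 1)(x + 4).

{M4}: invariant factors x - 2, (x - 2)^2.

Matrices are similar if and only if their invariant-factor lists agree; the partition into similarity classes is {M1, M3}, {M2}, {M4}.

3 classes: {M1, M3}, {M2}, {M4}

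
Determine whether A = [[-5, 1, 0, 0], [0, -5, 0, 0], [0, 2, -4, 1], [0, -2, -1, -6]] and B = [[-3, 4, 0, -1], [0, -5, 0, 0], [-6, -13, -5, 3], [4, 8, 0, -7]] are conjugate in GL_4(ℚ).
Two matrices over a field are similar if and only if they have the same invariant factors.

Both A and B have characteristic polynomial (x + 5)^4 and minimal polynomial (x + 5)^2. Computing further, both have invariant factors (x + 5)^2, (x + 5)^2. Hence A and B are similar.

Yes.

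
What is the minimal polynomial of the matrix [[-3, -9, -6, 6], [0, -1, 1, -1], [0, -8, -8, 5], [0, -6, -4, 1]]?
m_A(x) = (x + 2)(x + 3)^2

The characteristic polynomial factors as (x + 2)(x + 3)^3. The minimal polynomial is ∏(x - λ)^{k_λ} where k_λ is the size of the largest Jordan block at λ.

For λ = -3: rank(A + 3I) = 2, and the largest Jordan block has size 2 (the smallest k with rank((A + 3I)^k) = rank((A + 3I)^(k+1))).
For λ = -2: rank(A + 2I) = 3, and the largest Jordan block has size 1 (the smallest k with rank((A + 2I)^k) = rank((A + 2I)^(k+1))).

So m_A(x) = (x + 2)(x + 3)^2.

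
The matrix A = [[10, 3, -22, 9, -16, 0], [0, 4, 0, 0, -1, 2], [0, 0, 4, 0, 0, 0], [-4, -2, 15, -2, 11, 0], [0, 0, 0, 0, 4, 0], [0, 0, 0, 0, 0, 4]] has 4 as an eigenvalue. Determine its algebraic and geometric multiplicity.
The characteristic polynomial is (x - 4)^6, so the factor x - 4 appears with exponent 6: the algebraic multiplicity is 6.

rank(A - 4I) = 3, so the eigenspace has dimension 6 - 3 = 3: the geometric multiplicity is 3.

Since 3 < 6, A is not diagonalizable.

algebraic multiplicity 6, geometric multiplicity 3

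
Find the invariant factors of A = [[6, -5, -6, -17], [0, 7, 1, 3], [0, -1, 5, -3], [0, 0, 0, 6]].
The Jordan structure of A has elementary divisors (x - 6)^3, (x - 6). Arranging the block sizes at each eigenvalue in decreasing order and taking row products gives the invariant factors.

Invariant factors (smallest first, each dividing the next): x - 6, (x - 6)^3.

Check: the last factor (x - 6)^3 is the minimal polynomial, and the product (x - 6)^4 is the characteristic polynomial.

x - 6, (x - 6)^3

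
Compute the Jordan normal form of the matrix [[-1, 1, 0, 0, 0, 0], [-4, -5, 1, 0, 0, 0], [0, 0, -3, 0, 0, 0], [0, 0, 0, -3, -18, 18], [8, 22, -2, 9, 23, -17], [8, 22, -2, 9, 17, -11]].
J = [[-3, 1, 0, 0, 0, 0], [0, -3, 1, 0, 0, 0], [0, 0, -3, 0, 0, 0], [0, 0, 0, -3, 0, 0], [0, 0, 0, 0, 6, 1], [0, 0, 0, 0, 0, 6]]

The characteristic polynomial is det(xI - A) = (x - 6)^2(x + 3)^4, so the eigenvalues are -3 (algebraic multiplicity 4), 6 (algebraic multiplicity 2).

For λ = -3: rank(A + 3I) = 4, rank((A + 3I)^2) = 3, rank((A + 3I)^3) = 2. The eigenspace has dimension 6 - 4 = 2, so there are 2 Jordan blocks; the rank sequence gives block sizes [3, 1].

For λ = 6: rank(A - 6I) = 5, rank((A - 6I)^2) = 4. The eigenspace has dimension 6 - 5 = 1, so there is 1 Jordan block; the rank sequence gives block sizes [2].

Assembling the blocks gives the Jordan form J above.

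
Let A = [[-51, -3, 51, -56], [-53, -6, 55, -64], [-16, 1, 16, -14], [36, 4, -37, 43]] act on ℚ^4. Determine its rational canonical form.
The invariant factors of A (the non-unit diagonal entries of the Smith normal form of xI - A over ℚ[x]) are (x - 4)(x + 4)(x^2 - 2x + 3), each dividing the next. The characteristic polynomial is their product, (x - 4)(x + 4)(x^2 - 2x + 3).

The rational canonical form is the block-diagonal matrix of companion matrices C(f_i):
R = [[0, 0, 0, 48], [1, 0, 0, -32], [0, 1, 0, 13], [0, 0, 1, 2]].

Note the characteristic polynomial does not split into linear factors over ℚ, so A has no Jordan form over ℚ; the rational canonical form exists over any field.

R = [[0, 0, 0, 48], [1, 0, 0, -32], [0, 1, 0, 13], [0, 0, 1, 2]]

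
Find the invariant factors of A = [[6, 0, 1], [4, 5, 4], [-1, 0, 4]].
x - 5, (x - 5)^2

The Jordan structure of A has elementary divisors (x - 5)^2, (x - 5). Arranging the block sizes at each eigenvalue in decreasing order and taking row products gives the invariant factors.

Invariant factors (smallest first, each dividing the next): x - 5, (x - 5)^2.

Check: the last factor (x - 5)^2 is the minimal polynomial, and the product (x - 5)^3 is the characteristic polynomial.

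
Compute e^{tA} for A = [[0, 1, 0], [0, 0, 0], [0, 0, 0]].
e^{tA} = [[1, t, 0], [0, 1, 0], [0, 0, 1]]

A has Jordan form J = [[0, 1, 0], [0, 0, 0], [0, 0, 0]] with A = PJP^{-1}, so e^{tA} = P e^{tJ} P^{-1}.

For a Jordan block J_k(λ), e^{tJ_k(λ)} = e^{λt} · (I + tN + t^2 N^2/2! + ... + t^{k-1} N^{k-1}/(k-1)!) where N is the nilpotent superdiagonal part.

Assembling the blocks and conjugating back gives the entries of e^{tA} as shown above.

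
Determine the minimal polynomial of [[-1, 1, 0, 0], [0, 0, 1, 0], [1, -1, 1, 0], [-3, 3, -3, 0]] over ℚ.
The characteristic polynomial factors as x^4. The minimal polynomial is ∏(x - λ)^{k_λ} where k_λ is the size of the largest Jordan block at λ.

For λ = 0: rank(A) = 2, and the largest Jordan block has size 3 (the smallest k with rank(A^k) = rank(A^(k+1))).

So m_A(x) = x^3.

m_A(x) = x^3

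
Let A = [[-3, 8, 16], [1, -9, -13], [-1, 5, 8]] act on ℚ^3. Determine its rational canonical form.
R = [[0, 0, -3], [1, 0, -4], [0, 1, -4]]

The invariant factors of A (the non-unit diagonal entries of the Smith normal form of xI - A over ℚ[x]) are (x + 3)(x^2 + x + 1), each dividing the next. The characteristic polynomial is their product, (x + 3)(x^2 + x + 1).

The rational canonical form is the block-diagonal matrix of companion matrices C(f_i):
R = [[0, 0, -3], [1, 0, -4], [0, 1, -4]].

Note the characteristic polynomial does not split into linear factors over ℚ, so A has no Jordan form over ℚ; the rational canonical form exists over any field.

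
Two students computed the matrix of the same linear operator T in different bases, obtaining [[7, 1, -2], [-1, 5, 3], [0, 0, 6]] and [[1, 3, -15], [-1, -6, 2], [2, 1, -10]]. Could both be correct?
No.

trace(A) = 18 but trace(B) = -15. The trace is a similarity invariant, so A and B are not similar.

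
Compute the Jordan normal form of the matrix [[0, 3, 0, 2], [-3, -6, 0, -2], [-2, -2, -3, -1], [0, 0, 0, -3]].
J = [[-3, 1, 0, 0], [0, -3, 0, 0], [0, 0, -3, 1], [0, 0, 0, -3]]

The characteristic polynomial is det(xI - A) = (x + 3)^4, so the eigenvalues are -3 (algebraic multiplicity 4).

For λ = -3: rank(A + 3I) = 2, rank((A + 3I)^2) = 0. The eigenspace has dimension 4 - 2 = 2, so there are 2 Jordan blocks; the rank sequence gives block sizes [2, 2].

Assembling the blocks gives the Jordan form J above.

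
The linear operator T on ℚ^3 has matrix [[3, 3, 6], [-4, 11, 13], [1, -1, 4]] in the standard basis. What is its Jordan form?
The characteristic polynomial is det(xI - A) = (x - 6)^3, so the eigenvalues are 6 (algebraic multiplicity 3).

For λ = 6: rank(A - 6I) = 2, rank((A - 6I)^2) = 1, rank((A - 6I)^3) = 0. The eigenspace has dimension 3 - 2 = 1, so there is 1 Jordan block; the rank sequence gives block sizes [3].

Assembling the blocks gives the Jordan form J above.

J = [[6, 1, 0], [0, 6, 1], [0, 0, 6]]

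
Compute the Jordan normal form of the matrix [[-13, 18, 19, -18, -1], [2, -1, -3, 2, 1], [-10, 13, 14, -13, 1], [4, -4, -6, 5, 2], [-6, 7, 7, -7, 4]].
The characteristic polynomial is det(xI - A) = (x - 5)(x - 1)^4, so the eigenvalues are 1 (algebraic multiplicity 4), 5 (algebraic multiplicity 1).

For λ = 1: rank(A - I) = 3, rank((A - I)^2) = 2, rank((A - I)^3) = 1. The eigenspace has dimension 5 - 3 = 2, so there are 2 Jordan blocks; the rank sequence gives block sizes [3, 1].

For λ = 5: algebraic multiplicity 1 gives one 1×1 block.

Assembling the blocks gives the Jordan form J above.

J = [[1, 1, 0, 0, 0], [0, 1, 1, 0, 0], [0, 0, 1, 0, 0], [0, 0, 0, 1, 0], [0, 0, 0, 0, 5]]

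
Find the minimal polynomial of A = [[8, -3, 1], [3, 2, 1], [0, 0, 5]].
The characteristic polynomial factors as (x - 5)^3. The minimal polynomial is ∏(x - λ)^{k_λ} where k_λ is the size of the largest Jordan block at λ.

For λ = 5: rank(A - 5I) = 1, and the largest Jordan block has size 2 (the smallest k with rank((A - 5I)^k) = rank((A - 5I)^(k+1))).

So m_A(x) = (x - 5)^2.

m_A(x) = (x - 5)^2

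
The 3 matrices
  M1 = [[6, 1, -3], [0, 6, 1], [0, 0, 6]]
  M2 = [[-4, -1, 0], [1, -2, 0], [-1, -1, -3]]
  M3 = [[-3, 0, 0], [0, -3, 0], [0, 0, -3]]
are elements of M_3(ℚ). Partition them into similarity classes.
3 classes: {M1}, {M2}, {M3}

Characteristic polynomials: χ_{M1} = (x - 6)^3, χ_{M2} = (x + 3)^3, χ_{M3} = (x + 3)^3.

{M1}: invariant factors (x - 6)^3.

{M2}: invariant factors x + 3, (x + 3)^2.

{M3}: invariant factors x + 3, x + 3, x + 3.

Matrices are similar if and only if their invariant-factor lists agree; the partition into similarity classes is {M1}, {M2}, {M3}.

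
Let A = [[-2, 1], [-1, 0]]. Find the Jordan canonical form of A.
J = [[-1, 1], [0, -1]]

The characteristic polynomial is det(xI - A) = (x + 1)^2, so the eigenvalues are -1 (algebraic multiplicity 2).

For λ = -1: rank(A + I) = 1, rank((A + I)^2) = 0. The eigenspace has dimension 2 - 1 = 1, so there is 1 Jordan block; the rank sequence gives block sizes [2].

Assembling the blocks gives the Jordan form J above.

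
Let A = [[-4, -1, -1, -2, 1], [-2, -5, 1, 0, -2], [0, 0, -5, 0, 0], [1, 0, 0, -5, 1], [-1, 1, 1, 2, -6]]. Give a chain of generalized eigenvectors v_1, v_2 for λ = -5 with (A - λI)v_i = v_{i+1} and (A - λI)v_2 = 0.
We seek v_1 ∈ ker((A + 5I)^2) \ ker(A + 5I), then set v_{i+1} = (A + 5I) v_i.

One such chain is v_1 = [[0, 1, 0, 0, 1]]^T, v_2 = [[0, -2, 0, 1, 0]]^T. Check: (A + 5I) v_2 = [[0, 0, 0, 0, 0]]^T = 0.

v_1 = [[0, 1, 0, 0, 1]]^T, v_2 = [[0, -2, 0, 1, 0]]^T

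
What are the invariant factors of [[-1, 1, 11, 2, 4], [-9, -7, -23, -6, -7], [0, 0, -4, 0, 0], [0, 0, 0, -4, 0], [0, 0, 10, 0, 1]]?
The Jordan structure of A has elementary divisors (x + 4)^2, (x + 4), (x + 4), (x - 1). Arranging the block sizes at each eigenvalue in decreasing order and taking row products gives the invariant factors.

Invariant factors (smallest first, each dividing the next): x + 4, x + 4, (x - 1)(x + 4)^2.

Check: the last factor (x - 1)(x + 4)^2 is the minimal polynomial, and the product (x - 1)(x + 4)^4 is the characteristic polynomial.

x + 4, x + 4, (x - 1)(x + 4)^2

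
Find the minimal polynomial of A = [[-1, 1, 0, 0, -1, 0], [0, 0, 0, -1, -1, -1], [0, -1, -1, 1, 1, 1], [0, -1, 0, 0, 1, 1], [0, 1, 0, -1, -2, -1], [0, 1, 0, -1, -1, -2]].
The characteristic polynomial factors as (x + 1)^6. The minimal polynomial is ∏(x - λ)^{k_λ} where k_λ is the size of the largest Jordan block at λ.

For λ = -1: rank(A + I) = 2, and the largest Jordan block has size 2 (the smallest k with rank((A + I)^k) = rank((A + I)^(k+1))).

So m_A(x) = (x + 1)^2.

m_A(x) = (x + 1)^2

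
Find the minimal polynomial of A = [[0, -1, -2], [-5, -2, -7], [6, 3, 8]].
m_A(x) = (x - 2)^3

The characteristic polynomial factors as (x - 2)^3. The minimal polynomial is ∏(x - λ)^{k_λ} where k_λ is the size of the largest Jordan block at λ.

For λ = 2: rank(A - 2I) = 2, and the largest Jordan block has size 3 (the smallest k with rank((A - 2I)^k) = rank((A - 2I)^(k+1))).

So m_A(x) = (x - 2)^3.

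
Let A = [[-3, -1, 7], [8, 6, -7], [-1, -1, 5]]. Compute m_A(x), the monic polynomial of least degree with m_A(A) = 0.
The characteristic polynomial factors as (x - 5)^2(x + 2). The minimal polynomial is ∏(x - λ)^{k_λ} where k_λ is the size of the largest Jordan block at λ.

For λ = -2: rank(A + 2I) = 2, and the largest Jordan block has size 1 (the smallest k with rank((A + 2I)^k) = rank((A + 2I)^(k+1))).
For λ = 5: rank(A - 5I) = 2, and the largest Jordan block has size 2 (the smallest k with rank((A - 5I)^k) = rank((A - 5I)^(k+1))).

So m_A(x) = (x - 5)^2(x + 2).

m_A(x) = (x - 5)^2(x + 2)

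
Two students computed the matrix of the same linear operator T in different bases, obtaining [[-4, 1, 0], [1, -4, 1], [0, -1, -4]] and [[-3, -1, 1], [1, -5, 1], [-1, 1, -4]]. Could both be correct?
Yes.

Two matrices over a field are similar if and only if they have the same invariant factors.

Both A and B have characteristic polynomial (x + 4)^3 and minimal polynomial (x + 4)^3. Computing further, both have invariant factors (x + 4)^3. Hence A and B are similar.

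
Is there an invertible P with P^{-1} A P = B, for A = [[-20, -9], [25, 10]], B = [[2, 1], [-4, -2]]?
trace(A) = -10 but trace(B) = 0. The trace is a similarity invariant, so A and B are not similar.

No.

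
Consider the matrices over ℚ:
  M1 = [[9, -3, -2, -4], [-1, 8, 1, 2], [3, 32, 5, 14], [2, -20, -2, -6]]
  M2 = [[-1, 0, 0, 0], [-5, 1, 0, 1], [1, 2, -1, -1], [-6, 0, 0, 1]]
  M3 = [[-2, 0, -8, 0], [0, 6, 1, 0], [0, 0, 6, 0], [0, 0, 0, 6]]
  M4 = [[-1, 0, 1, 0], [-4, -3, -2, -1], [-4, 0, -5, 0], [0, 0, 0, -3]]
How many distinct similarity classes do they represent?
4 classes: {M1}, {M2}, {M3}, {M4}

Characteristic polynomials: χ_{M1} = (x - 6)^3(x + 2), χ_{M2} = (x - 1)^2(x + 1)^2, χ_{M3} = (x - 6)^3(x + 2), χ_{M4} = (x + 3)^4.

{M1}: invariant factors (x - 6)^3(x + 2).

{M2}: invariant factors x + 1, (x - 1)^2(x + 1).

{M3}: invariant factors x - 6, (x - 6)^2(x + 2).

{M4}: invariant factors (x + 3)^2, (x + 3)^2.

Matrices are similar if and only if their invariant-factor lists agree; the partition into similarity classes is {M1}, {M2}, {M3}, {M4}.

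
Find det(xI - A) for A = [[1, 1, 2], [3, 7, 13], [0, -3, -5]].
χ_A(x) = (x - 1)^3

xI - A = [[x - 1, -1, -2], [-3, x - 7, -13], [0, 3, x + 5]].

Expanding det(xI - A) along the first row:
det(xI - A) = + (x - 1)·det([[x - 7, -13], [3, x + 5]]) - (-1)·det([[-3, -13], [0, x + 5]]) + (-2)·det([[-3, x - 7], [0, 3]]).

Evaluating gives χ_A(x) = x^3 - 3x^2 + 3x - 1 = (x - 1)^3.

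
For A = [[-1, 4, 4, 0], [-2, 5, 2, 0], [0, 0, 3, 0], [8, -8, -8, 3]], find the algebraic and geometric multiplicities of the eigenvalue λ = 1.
algebraic multiplicity 1, geometric multiplicity 1

The characteristic polynomial is (x - 3)^3(x - 1), so the factor x - 1 appears with exponent 1: the algebraic multiplicity is 1.

rank(A - I) = 3, so the eigenspace has dimension 4 - 3 = 1: the geometric multiplicity is 1.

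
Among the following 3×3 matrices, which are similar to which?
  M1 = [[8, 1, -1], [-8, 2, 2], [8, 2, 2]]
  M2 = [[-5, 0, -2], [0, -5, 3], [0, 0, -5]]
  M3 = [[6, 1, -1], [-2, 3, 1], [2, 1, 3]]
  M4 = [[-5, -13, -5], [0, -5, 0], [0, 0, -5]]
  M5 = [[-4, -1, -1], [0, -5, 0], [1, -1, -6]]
2 classes: {M1, M3}, {M2, M4, M5}

Characteristic polynomials: χ_{M1} = (x - 4)^3, χ_{M2} = (x + 5)^3, χ_{M3} = (x - 4)^3, χ_{M4} = (x + 5)^3, χ_{M5} = (x + 5)^3.

{M1, M3}: invariant factors x - 4, (x - 4)^2.

{M2, M4, M5}: invariant factors x + 5, (x + 5)^2.

Matrices are similar if and only if their invariant-factor lists agree; the partition into similarity classes is {M1, M3}, {M2, M4, M5}.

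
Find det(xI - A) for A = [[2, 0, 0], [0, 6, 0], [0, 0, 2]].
xI - A = [[x - 2, 0, 0], [0, x - 6, 0], [0, 0, x - 2]].

Expanding det(xI - A) along the first row:
det(xI - A) = + (x - 2)·det([[x - 6, 0], [0, x - 2]]) - (0)·det([[0, 0], [0, x - 2]]) + (0)·det([[0, x - 6], [0, 0]]).

Evaluating gives χ_A(x) = x^3 - 10x^2 + 28x - 24 = (x - 6)(x - 2)^2.

χ_A(x) = (x - 6)(x - 2)^2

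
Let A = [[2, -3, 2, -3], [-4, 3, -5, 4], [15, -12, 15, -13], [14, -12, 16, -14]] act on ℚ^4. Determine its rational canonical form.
The invariant factors of A (the non-unit diagonal entries of the Smith normal form of xI - A over ℚ[x]) are (x - 6)(x^3 - 3x - 1), each dividing the next. The characteristic polynomial is their product, (x - 6)(x^3 - 3x - 1).

The rational canonical form is the block-diagonal matrix of companion matrices C(f_i):
R = [[0, 0, 0, -6], [1, 0, 0, -17], [0, 1, 0, 3], [0, 0, 1, 6]].

Note the characteristic polynomial does not split into linear factors over ℚ, so A has no Jordan form over ℚ; the rational canonical form exists over any field.

R = [[0, 0, 0, -6], [1, 0, 0, -17], [0, 1, 0, 3], [0, 0, 1, 6]]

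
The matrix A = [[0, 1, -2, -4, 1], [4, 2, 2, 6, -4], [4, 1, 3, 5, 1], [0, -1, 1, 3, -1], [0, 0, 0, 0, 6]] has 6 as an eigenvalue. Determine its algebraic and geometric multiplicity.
The characteristic polynomial is (x - 6)(x - 2)^4, so the factor x - 6 appears with exponent 1: the algebraic multiplicity is 1.

rank(A - 6I) = 4, so the eigenspace has dimension 5 - 4 = 1: the geometric multiplicity is 1.

algebraic multiplicity 1, geometric multiplicity 1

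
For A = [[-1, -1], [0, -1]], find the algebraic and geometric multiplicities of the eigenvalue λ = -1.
The characteristic polynomial is (x + 1)^2, so the factor x + 1 appears with exponent 2: the algebraic multiplicity is 2.

rank(A + I) = 1, so the eigenspace has dimension 2 - 1 = 1: the geometric multiplicity is 1.

Since 1 < 2, A is not diagonalizable.

algebraic multiplicity 2, geometric multiplicity 1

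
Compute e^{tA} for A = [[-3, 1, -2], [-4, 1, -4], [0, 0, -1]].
e^{tA} = [[(1 - 2*t)*e^{-t}, t*e^{-t}, -2*t*e^{-t}], [-4*t*e^{-t}, (2*t + 1)*e^{-t}, -4*t*e^{-t}], [0, 0, e^{-t}]]

A has Jordan form J = [[-1, 1, 0], [0, -1, 0], [0, 0, -1]] with A = PJP^{-1}, so e^{tA} = P e^{tJ} P^{-1}.

For a Jordan block J_k(λ), e^{tJ_k(λ)} = e^{λt} · (I + tN + t^2 N^2/2! + ... + t^{k-1} N^{k-1}/(k-1)!) where N is the nilpotent superdiagonal part.

Assembling the blocks and conjugating back gives the entries of e^{tA} as shown above.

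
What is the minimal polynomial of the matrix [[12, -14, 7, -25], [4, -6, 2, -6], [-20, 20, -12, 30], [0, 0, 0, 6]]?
The characteristic polynomial factors as (x - 6)(x + 2)^3. The minimal polynomial is ∏(x - λ)^{k_λ} where k_λ is the size of the largest Jordan block at λ.

For λ = -2: rank(A + 2I) = 2, and the largest Jordan block has size 2 (the smallest k with rank((A + 2I)^k) = rank((A + 2I)^(k+1))).
For λ = 6: rank(A - 6I) = 3, and the largest Jordan block has size 1 (the smallest k with rank((A - 6I)^k) = rank((A - 6I)^(k+1))).

So m_A(x) = (x - 6)(x + 2)^2.

m_A(x) = (x - 6)(x + 2)^2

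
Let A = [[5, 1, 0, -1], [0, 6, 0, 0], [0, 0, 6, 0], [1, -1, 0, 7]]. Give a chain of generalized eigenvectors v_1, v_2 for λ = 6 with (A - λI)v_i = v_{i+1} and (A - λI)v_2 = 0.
We seek v_1 ∈ ker((A - 6I)^2) \ ker(A - 6I), then set v_{i+1} = (A - 6I) v_i.

One such chain is v_1 = [[0, 1, 0, 0]]^T, v_2 = [[1, 0, 0, -1]]^T. Check: (A - 6I) v_2 = [[0, 0, 0, 0]]^T = 0.

v_1 = [[0, 1, 0, 0]]^T, v_2 = [[1, 0, 0, -1]]^T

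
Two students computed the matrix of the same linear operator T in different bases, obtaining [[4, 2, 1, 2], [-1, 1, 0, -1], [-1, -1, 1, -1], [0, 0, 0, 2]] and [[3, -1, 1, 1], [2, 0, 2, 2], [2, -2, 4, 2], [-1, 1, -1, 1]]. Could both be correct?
Both have characteristic polynomial (x - 2)^4, but the minimal polynomial of A is (x - 2)^3 while the minimal polynomial of B is (x - 2)^2. The minimal polynomial is a similarity invariant, so A and B are not similar.

No.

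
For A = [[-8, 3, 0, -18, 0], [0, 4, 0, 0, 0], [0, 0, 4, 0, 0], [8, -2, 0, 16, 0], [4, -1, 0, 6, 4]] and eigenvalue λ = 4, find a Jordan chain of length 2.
v_1 = [[0, 1, 0, 0, 0]]^T, v_2 = [[3, 0, 0, -2, -1]]^T

We seek v_1 ∈ ker((A - 4I)^2) \ ker(A - 4I), then set v_{i+1} = (A - 4I) v_i.

One such chain is v_1 = [[0, 1, 0, 0, 0]]^T, v_2 = [[3, 0, 0, -2, -1]]^T. Check: (A - 4I) v_2 = [[0, 0, 0, 0, 0]]^T = 0.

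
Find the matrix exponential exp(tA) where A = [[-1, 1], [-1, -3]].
e^{tA} = [[(t + 1)*e^{-2*t}, t*e^{-2*t}], [-t*e^{-2*t}, (1 - t)*e^{-2*t}]]

A has Jordan form J = [[-2, 1], [0, -2]] with A = PJP^{-1}, so e^{tA} = P e^{tJ} P^{-1}.

For a Jordan block J_k(λ), e^{tJ_k(λ)} = e^{λt} · (I + tN + t^2 N^2/2! + ... + t^{k-1} N^{k-1}/(k-1)!) where N is the nilpotent superdiagonal part.

Assembling the blocks and conjugating back gives the entries of e^{tA} as shown above.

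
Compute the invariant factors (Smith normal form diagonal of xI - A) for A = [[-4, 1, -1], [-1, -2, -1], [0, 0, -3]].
The Jordan structure of A has elementary divisors (x + 3)^2, (x + 3). Arranging the block sizes at each eigenvalue in decreasing order and taking row products gives the invariant factors.

Invariant factors (smallest first, each dividing the next): x + 3, (x + 3)^2.

Check: the last factor (x + 3)^2 is the minimal polynomial, and the product (x + 3)^3 is the characteristic polynomial.

x + 3, (x + 3)^2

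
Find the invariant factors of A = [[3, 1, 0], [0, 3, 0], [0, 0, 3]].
x - 3, (x - 3)^2

The Jordan structure of A has elementary divisors (x - 3)^2, (x - 3). Arranging the block sizes at each eigenvalue in decreasing order and taking row products gives the invariant factors.

Invariant factors (smallest first, each dividing the next): x - 3, (x - 3)^2.

Check: the last factor (x - 3)^2 is the minimal polynomial, and the product (x - 3)^3 is the characteristic polynomial.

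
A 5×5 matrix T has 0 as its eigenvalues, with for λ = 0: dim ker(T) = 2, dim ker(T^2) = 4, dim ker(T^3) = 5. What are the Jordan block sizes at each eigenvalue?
Jordan blocks: (0, 3), (0, 2)

λ = 0: successive nullity increments [2, 2, 1] count blocks of size ≥ k; block sizes are [3, 2].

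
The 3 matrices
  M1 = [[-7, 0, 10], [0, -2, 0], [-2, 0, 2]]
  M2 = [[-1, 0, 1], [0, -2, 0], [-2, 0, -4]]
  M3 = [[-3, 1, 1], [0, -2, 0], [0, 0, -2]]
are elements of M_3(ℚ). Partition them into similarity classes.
1 class: {M1, M2, M3}

Characteristic polynomials: χ_{M1} = (x + 2)^2(x + 3), χ_{M2} = (x + 2)^2(x + 3), χ_{M3} = (x + 2)^2(x + 3).

{M1, M2, M3}: invariant factors x + 2, (x + 2)(x + 3).

Matrices are similar if and only if their invariant-factor lists agree; the partition into similarity classes is {M1, M2, M3}.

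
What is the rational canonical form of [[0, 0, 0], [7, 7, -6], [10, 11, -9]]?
The invariant factors of A (the non-unit diagonal entries of the Smith normal form of xI - A over ℚ[x]) are x(x^2 + 2x + 3), each dividing the next. The characteristic polynomial is their product, x(x^2 + 2x + 3).

The rational canonical form is the block-diagonal matrix of companion matrices C(f_i):
R = [[0, 0, 0], [1, 0, -3], [0, 1, -2]].

Note the characteristic polynomial does not split into linear factors over ℚ, so A has no Jordan form over ℚ; the rational canonical form exists over any field.

R = [[0, 0, 0], [1, 0, -3], [0, 1, -2]]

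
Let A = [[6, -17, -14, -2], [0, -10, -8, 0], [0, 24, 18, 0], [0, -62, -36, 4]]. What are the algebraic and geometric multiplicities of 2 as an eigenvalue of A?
algebraic multiplicity 1, geometric multiplicity 1

The characteristic polynomial is (x - 6)^2(x - 4)(x - 2), so the factor x - 2 appears with exponent 1: the algebraic multiplicity is 1.

rank(A - 2I) = 3, so the eigenspace has dimension 4 - 3 = 1: the geometric multiplicity is 1.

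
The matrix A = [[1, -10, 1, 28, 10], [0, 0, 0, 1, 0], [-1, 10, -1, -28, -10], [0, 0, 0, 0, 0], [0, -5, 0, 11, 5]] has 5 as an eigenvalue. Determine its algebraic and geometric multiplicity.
The characteristic polynomial is x^4(x - 5), so the factor x - 5 appears with exponent 1: the algebraic multiplicity is 1.

rank(A - 5I) = 4, so the eigenspace has dimension 5 - 4 = 1: the geometric multiplicity is 1.

algebraic multiplicity 1, geometric multiplicity 1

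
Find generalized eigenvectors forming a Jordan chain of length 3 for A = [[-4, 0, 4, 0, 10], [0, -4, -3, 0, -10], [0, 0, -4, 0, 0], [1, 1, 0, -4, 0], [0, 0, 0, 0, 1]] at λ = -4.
v_1 = [[0, 0, 1, 2, 0]]^T, v_2 = [[4, -3, 0, 0, 0]]^T, v_3 = [[0, 0, 0, 1, 0]]^T

We seek v_1 ∈ ker((A + 4I)^3) \ ker((A + 4I)^2), then set v_{i+1} = (A + 4I) v_i.

One such chain is v_1 = [[0, 0, 1, 2, 0]]^T, v_2 = [[4, -3, 0, 0, 0]]^T, v_3 = [[0, 0, 0, 1, 0]]^T. Check: (A + 4I) v_3 = [[0, 0, 0, 0, 0]]^T = 0.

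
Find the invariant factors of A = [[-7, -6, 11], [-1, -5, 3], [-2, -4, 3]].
(x + 3)^3

The Jordan structure of A has elementary divisors (x + 3)^3. Arranging the block sizes at each eigenvalue in decreasing order and taking row products gives the invariant factors.

Invariant factors (smallest first, each dividing the next): (x + 3)^3.

Check: the last factor (x + 3)^3 is the minimal polynomial, and the product (x + 3)^3 is the characteristic polynomial.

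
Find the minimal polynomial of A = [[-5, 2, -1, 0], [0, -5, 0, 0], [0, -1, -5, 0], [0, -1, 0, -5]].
The characteristic polynomial factors as (x + 5)^4. The minimal polynomial is ∏(x - λ)^{k_λ} where k_λ is the size of the largest Jordan block at λ.

For λ = -5: rank(A + 5I) = 2, and the largest Jordan block has size 3 (the smallest k with rank((A + 5I)^k) = rank((A + 5I)^(k+1))).

So m_A(x) = (x + 5)^3.

m_A(x) = (x + 5)^3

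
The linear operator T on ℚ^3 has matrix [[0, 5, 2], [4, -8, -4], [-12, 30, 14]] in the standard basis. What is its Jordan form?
J = [[2, 1, 0], [0, 2, 0], [0, 0, 2]]

The characteristic polynomial is det(xI - A) = (x - 2)^3, so the eigenvalues are 2 (algebraic multiplicity 3).

For λ = 2: rank(A - 2I) = 1, rank((A - 2I)^2) = 0. The eigenspace has dimension 3 - 1 = 2, so there are 2 Jordan blocks; the rank sequence gives block sizes [2, 1].

Assembling the blocks gives the Jordan form J above.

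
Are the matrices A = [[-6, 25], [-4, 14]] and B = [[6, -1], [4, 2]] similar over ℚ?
Yes.

Two matrices over a field are similar if and only if they have the same invariant factors.

Both A and B have characteristic polynomial (x - 4)^2 and minimal polynomial (x - 4)^2. Computing further, both have invariant factors (x - 4)^2. Hence A and B are similar.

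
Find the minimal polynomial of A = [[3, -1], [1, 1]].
m_A(x) = (x - 2)^2

The characteristic polynomial factors as (x - 2)^2. The minimal polynomial is ∏(x - λ)^{k_λ} where k_λ is the size of the largest Jordan block at λ.

For λ = 2: rank(A - 2I) = 1, and the largest Jordan block has size 2 (the smallest k with rank((A - 2I)^k) = rank((A - 2I)^(k+1))).

So m_A(x) = (x - 2)^2.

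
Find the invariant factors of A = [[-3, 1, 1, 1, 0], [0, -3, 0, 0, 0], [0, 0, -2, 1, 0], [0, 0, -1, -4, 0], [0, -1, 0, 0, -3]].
x + 3, (x + 3)^2, (x + 3)^2

The Jordan structure of A has elementary divisors (x + 3)^2, (x + 3)^2, (x + 3). Arranging the block sizes at each eigenvalue in decreasing order and taking row products gives the invariant factors.

Invariant factors (smallest first, each dividing the next): x + 3, (x + 3)^2, (x + 3)^2.

Check: the last factor (x + 3)^2 is the minimal polynomial, and the product (x + 3)^5 is the characteristic polynomial.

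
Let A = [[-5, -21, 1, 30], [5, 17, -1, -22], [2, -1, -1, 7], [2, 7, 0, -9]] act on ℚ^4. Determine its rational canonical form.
R = [[0, 0, 0, 4], [1, 0, 0, -2], [0, 1, 0, 0], [0, 0, 1, 2]]

The invariant factors of A (the non-unit diagonal entries of the Smith normal form of xI - A over ℚ[x]) are (x - 2)(x^3 + 2), each dividing the next. The characteristic polynomial is their product, (x - 2)(x^3 + 2).

The rational canonical form is the block-diagonal matrix of companion matrices C(f_i):
R = [[0, 0, 0, 4], [1, 0, 0, -2], [0, 1, 0, 0], [0, 0, 1, 2]].

Note the characteristic polynomial does not split into linear factors over ℚ, so A has no Jordan form over ℚ; the rational canonical form exists over any field.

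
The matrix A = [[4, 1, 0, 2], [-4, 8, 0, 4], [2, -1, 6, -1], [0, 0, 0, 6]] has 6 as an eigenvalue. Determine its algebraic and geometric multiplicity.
algebraic multiplicity 4, geometric multiplicity 2

The characteristic polynomial is (x - 6)^4, so the factor x - 6 appears with exponent 4: the algebraic multiplicity is 4.

rank(A - 6I) = 2, so the eigenspace has dimension 4 - 2 = 2: the geometric multiplicity is 2.

Since 2 < 4, A is not diagonalizable.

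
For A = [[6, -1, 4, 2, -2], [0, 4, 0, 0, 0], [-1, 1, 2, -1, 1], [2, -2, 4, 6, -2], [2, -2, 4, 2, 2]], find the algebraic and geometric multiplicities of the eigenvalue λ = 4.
algebraic multiplicity 5, geometric multiplicity 3

The characteristic polynomial is (x - 4)^5, so the factor x - 4 appears with exponent 5: the algebraic multiplicity is 5.

rank(A - 4I) = 2, so the eigenspace has dimension 5 - 2 = 3: the geometric multiplicity is 3.

Since 3 < 5, A is not diagonalizable.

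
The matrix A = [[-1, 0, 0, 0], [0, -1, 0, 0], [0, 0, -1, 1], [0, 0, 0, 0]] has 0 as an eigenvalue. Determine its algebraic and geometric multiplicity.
algebraic multiplicity 1, geometric multiplicity 1

The characteristic polynomial is x(x + 1)^3, so the factor x appears with exponent 1: the algebraic multiplicity is 1.

rank(A) = 3, so the eigenspace has dimension 4 - 3 = 1: the geometric multiplicity is 1.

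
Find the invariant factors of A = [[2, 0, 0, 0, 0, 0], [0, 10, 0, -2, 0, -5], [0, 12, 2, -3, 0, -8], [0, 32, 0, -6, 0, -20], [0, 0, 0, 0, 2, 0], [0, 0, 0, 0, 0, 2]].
The Jordan structure of A has elementary divisors (x - 2)^2, (x - 2)^2, (x - 2), (x - 2). Arranging the block sizes at each eigenvalue in decreasing order and taking row products gives the invariant factors.

Invariant factors (smallest first, each dividing the next): x - 2, x - 2, (x - 2)^2, (x - 2)^2.

Check: the last factor (x - 2)^2 is the minimal polynomial, and the product (x - 2)^6 is the characteristic polynomial.

x - 2, x - 2, (x - 2)^2, (x - 2)^2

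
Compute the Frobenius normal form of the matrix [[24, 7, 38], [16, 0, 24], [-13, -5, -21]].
The invariant factors of A (the non-unit diagonal entries of the Smith normal form of xI - A over ℚ[x]) are (x - 4)(x^2 + x + 2), each dividing the next. The characteristic polynomial is their product, (x - 4)(x^2 + x + 2).

The rational canonical form is the block-diagonal matrix of companion matrices C(f_i):
R = [[0, 0, 8], [1, 0, 2], [0, 1, 3]].

Note the characteristic polynomial does not split into linear factors over ℚ, so A has no Jordan form over ℚ; the rational canonical form exists over any field.

R = [[0, 0, 8], [1, 0, 2], [0, 1, 3]]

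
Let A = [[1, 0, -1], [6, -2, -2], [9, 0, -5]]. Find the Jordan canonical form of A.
J = [[-2, 1, 0], [0, -2, 0], [0, 0, -2]]

The characteristic polynomial is det(xI - A) = (x + 2)^3, so the eigenvalues are -2 (algebraic multiplicity 3).

For λ = -2: rank(A + 2I) = 1, rank((A + 2I)^2) = 0. The eigenspace has dimension 3 - 1 = 2, so there are 2 Jordan blocks; the rank sequence gives block sizes [2, 1].

Assembling the blocks gives the Jordan form J above.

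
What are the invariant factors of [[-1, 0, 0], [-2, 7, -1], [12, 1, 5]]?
(x - 6)^2(x + 1)

The Jordan structure of A has elementary divisors (x + 1), (x - 6)^2. Arranging the block sizes at each eigenvalue in decreasing order and taking row products gives the invariant factors.

Invariant factors (smallest first, each dividing the next): (x - 6)^2(x + 1).

Check: the last factor (x - 6)^2(x + 1) is the minimal polynomial, and the product (x - 6)^2(x + 1) is the characteristic polynomial.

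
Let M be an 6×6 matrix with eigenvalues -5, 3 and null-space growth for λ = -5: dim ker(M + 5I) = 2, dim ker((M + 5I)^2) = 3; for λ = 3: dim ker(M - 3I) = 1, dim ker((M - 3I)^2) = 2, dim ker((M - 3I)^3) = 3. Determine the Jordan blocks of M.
λ = -5: successive nullity increments [2, 1] count blocks of size ≥ k; block sizes are [2, 1].
λ = 3: successive nullity increments [1, 1, 1] count blocks of size ≥ k; block sizes are [3].

Jordan blocks: (-5, 2), (-5, 1), (3, 3)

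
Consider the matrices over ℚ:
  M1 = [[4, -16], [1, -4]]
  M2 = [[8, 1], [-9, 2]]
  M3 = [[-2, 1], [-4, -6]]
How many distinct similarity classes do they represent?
3 classes: {M1}, {M2}, {M3}

Characteristic polynomials: χ_{M1} = x^2, χ_{M2} = (x - 5)^2, χ_{M3} = (x + 4)^2.

{M1}: invariant factors x^2.

{M2}: invariant factors (x - 5)^2.

{M3}: invariant factors (x + 4)^2.

Matrices are similar if and only if their invariant-factor lists agree; the partition into similarity classes is {M1}, {M2}, {M3}.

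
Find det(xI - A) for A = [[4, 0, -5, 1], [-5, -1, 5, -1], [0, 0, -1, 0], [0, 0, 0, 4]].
xI - A = [[x - 4, 0, 5, -1], [5, x + 1, -5, 1], [0, 0, x + 1, 0], [0, 0, 0, x - 4]].

Expanding det(xI - A) along the first row:
det(xI - A) = + (x - 4)·det([[x + 1, -5, 1], [0, x + 1, 0], [0, 0, x - 4]]) - (0)·det([[5, -5, 1], [0, x + 1, 0], [0, 0, x - 4]]) + (5)·det([[5, x + 1, 1], [0, 0, 0], [0, 0, x - 4]]) - (-1)·det([[5, x + 1, -5], [0, 0, x + 1], [0, 0, 0]]).

Evaluating gives χ_A(x) = x^4 - 6x^3 + x^2 + 24x + 16 = (x - 4)^2(x + 1)^2.

χ_A(x) = (x - 4)^2(x + 1)^2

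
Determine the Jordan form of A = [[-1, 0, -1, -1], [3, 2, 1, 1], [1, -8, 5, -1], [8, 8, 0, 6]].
J = [[2, 1, 0, 0], [0, 2, 0, 0], [0, 0, 2, 0], [0, 0, 0, 6]]

The characteristic polynomial is det(xI - A) = (x - 6)(x - 2)^3, so the eigenvalues are 2 (algebraic multiplicity 3), 6 (algebraic multiplicity 1).

For λ = 2: rank(A - 2I) = 2, rank((A - 2I)^2) = 1. The eigenspace has dimension 4 - 2 = 2, so there are 2 Jordan blocks; the rank sequence gives block sizes [2, 1].

For λ = 6: algebraic multiplicity 1 gives one 1×1 block.

Assembling the blocks gives the Jordan form J above.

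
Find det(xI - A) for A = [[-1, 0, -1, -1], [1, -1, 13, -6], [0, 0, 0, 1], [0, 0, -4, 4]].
χ_A(x) = (x - 2)^2(x + 1)^2

xI - A = [[x + 1, 0, 1, 1], [-1, x + 1, -13, 6], [0, 0, x, -1], [0, 0, 4, x - 4]].

Expanding det(xI - A) along the first row:
det(xI - A) = + (x + 1)·det([[x + 1, -13, 6], [0, x, -1], [0, 4, x - 4]]) - (0)·det([[-1, -13, 6], [0, x, -1], [0, 4, x - 4]]) + (1)·det([[-1, x + 1, 6], [0, 0, -1], [0, 0, x - 4]]) - (1)·det([[-1, x + 1, -13], [0, 0, x], [0, 0, 4]]).

Evaluating gives χ_A(x) = x^4 - 2x^3 - 3x^2 + 4x + 4 = (x - 2)^2(x + 1)^2.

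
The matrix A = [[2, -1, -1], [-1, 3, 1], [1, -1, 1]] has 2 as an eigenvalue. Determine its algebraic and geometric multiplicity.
The characteristic polynomial is (x - 2)^3, so the factor x - 2 appears with exponent 3: the algebraic multiplicity is 3.

rank(A - 2I) = 2, so the eigenspace has dimension 3 - 2 = 1: the geometric multiplicity is 1.

Since 1 < 3, A is not diagonalizable.

algebraic multiplicity 3, geometric multiplicity 1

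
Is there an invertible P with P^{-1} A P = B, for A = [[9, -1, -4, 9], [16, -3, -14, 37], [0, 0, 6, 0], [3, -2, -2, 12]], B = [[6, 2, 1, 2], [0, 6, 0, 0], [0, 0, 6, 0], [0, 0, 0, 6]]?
No.

Both have characteristic polynomial (x - 6)^4, but the minimal polynomial of A is (x - 6)^3 while the minimal polynomial of B is (x - 6)^2. The minimal polynomial is a similarity invariant, so A and B are not similar.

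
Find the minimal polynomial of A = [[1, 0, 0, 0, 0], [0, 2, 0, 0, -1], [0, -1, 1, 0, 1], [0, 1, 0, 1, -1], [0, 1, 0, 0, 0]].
The characteristic polynomial factors as (x - 1)^5. The minimal polynomial is ∏(x - λ)^{k_λ} where k_λ is the size of the largest Jordan block at λ.

For λ = 1: rank(A - I) = 1, and the largest Jordan block has size 2 (the smallest k with rank((A - I)^k) = rank((A - I)^(k+1))).

So m_A(x) = (x - 1)^2.

m_A(x) = (x - 1)^2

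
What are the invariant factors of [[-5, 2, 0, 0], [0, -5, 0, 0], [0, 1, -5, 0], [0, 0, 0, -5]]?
The Jordan structure of A has elementary divisors (x + 5)^2, (x + 5), (x + 5). Arranging the block sizes at each eigenvalue in decreasing order and taking row products gives the invariant factors.

Invariant factors (smallest first, each dividing the next): x + 5, x + 5, (x + 5)^2.

Check: the last factor (x + 5)^2 is the minimal polynomial, and the product (x + 5)^4 is the characteristic polynomial.

x + 5, x + 5, (x + 5)^2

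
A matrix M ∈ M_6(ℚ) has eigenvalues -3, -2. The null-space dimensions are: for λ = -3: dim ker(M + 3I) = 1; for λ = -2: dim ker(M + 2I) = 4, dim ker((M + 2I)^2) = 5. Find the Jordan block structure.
λ = -3: successive nullity increments [1] count blocks of size ≥ k; block sizes are [1].
λ = -2: successive nullity increments [4, 1] count blocks of size ≥ k; block sizes are [2, 1, 1, 1].

Jordan blocks: (-3, 1), (-2, 2), (-2, 1), (-2, 1), (-2, 1)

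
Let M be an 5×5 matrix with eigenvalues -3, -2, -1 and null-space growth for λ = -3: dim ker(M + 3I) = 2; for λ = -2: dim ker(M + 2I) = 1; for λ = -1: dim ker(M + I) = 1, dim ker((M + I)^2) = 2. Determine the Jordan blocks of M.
Jordan blocks: (-3, 1), (-3, 1), (-2, 1), (-1, 2)

λ = -3: successive nullity increments [2] count blocks of size ≥ k; block sizes are [1, 1].
λ = -2: successive nullity increments [1] count blocks of size ≥ k; block sizes are [1].
λ = -1: successive nullity increments [1, 1] count blocks of size ≥ k; block sizes are [2].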